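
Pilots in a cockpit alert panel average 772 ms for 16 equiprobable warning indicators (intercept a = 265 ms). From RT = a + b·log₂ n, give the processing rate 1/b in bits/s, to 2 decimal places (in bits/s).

b = (772 − 265)/log₂ 16 = 507/4 = 126.750 ms per bit = 0.12675 s/bit; the reciprocal is 7.890 bits/s.

7.89 bits/s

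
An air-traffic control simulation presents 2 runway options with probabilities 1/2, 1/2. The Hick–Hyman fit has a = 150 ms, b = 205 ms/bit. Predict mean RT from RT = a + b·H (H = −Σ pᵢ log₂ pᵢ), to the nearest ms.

H = −Σ pᵢ log₂ pᵢ = 0.5·1 + 0.5·1 = 1.000 bits.
RT = 150 + 205 × 1.000 = 355.00 ms.

355 ms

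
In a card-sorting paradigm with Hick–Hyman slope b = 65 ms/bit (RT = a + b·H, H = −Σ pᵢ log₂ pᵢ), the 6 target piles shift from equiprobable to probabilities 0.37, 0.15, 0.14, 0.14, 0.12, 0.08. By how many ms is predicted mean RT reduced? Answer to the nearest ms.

Equiprobable entropy H₀ = log₂ 6 = 2.5850 bits.
Skewed entropy H = −Σ pᵢ log₂ pᵢ = 2.3941 bits.
ΔRT = b·(H₀ − H) = 65 × 0.1909 = 12.41 ms.

12 ms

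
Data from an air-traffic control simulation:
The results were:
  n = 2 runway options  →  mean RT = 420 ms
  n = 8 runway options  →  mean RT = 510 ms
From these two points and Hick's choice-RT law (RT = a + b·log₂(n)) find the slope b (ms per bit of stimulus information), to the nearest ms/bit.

The slope on a log₂ axis is (510 − 420) / (3 − 1) = 45 ms/bit.

45 ms/bit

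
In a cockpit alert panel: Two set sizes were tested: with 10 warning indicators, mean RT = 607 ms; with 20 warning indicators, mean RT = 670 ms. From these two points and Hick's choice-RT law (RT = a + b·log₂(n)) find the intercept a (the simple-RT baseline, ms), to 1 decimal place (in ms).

397.7 ms

The slope on a log₂ axis is (670 − 607) / (4.3219 − 3.3219) = 63.000 ms/bit.
Intercept: a = 607 − 63.000·log₂(10) = 397.719 ms.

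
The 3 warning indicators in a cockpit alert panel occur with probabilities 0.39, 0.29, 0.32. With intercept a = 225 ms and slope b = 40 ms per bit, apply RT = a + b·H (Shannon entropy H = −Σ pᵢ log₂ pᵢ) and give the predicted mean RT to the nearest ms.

H = 0.39·log₂(1/0.39) + 0.29·log₂(1/0.29) + 0.32·log₂(1/0.32) = 1.5737 bits.
RT = 225 + 40 × 1.5737 = 287.95 ms.

288 ms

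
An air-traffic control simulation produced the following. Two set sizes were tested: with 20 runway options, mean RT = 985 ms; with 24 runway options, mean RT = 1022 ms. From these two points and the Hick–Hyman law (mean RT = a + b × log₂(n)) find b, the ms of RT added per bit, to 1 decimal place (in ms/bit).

The slope on a log₂ axis is (1022 − 985) / (4.5850 − 4.3219) = 140.666 ms/bit.

140.7 ms/bit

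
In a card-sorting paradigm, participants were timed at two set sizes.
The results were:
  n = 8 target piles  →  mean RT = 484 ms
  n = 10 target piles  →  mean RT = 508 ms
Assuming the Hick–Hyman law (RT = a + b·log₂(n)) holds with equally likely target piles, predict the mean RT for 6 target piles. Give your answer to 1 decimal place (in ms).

With log₂ n on the abscissa the relation is linear; from the two conditions:
  b = (508 − 484) / (log₂ 10 − log₂ 8) = 24 / (3.3219 − 3) = 74.551 ms/bit
  a = 484 − 74.551 × 3 = 260.348 ms
Then RT(6) = 260.348 + 74.551 × log₂ 6 = 260.348 + 74.551 × 2.5850 ≈ 453.059 ms.

453.1 ms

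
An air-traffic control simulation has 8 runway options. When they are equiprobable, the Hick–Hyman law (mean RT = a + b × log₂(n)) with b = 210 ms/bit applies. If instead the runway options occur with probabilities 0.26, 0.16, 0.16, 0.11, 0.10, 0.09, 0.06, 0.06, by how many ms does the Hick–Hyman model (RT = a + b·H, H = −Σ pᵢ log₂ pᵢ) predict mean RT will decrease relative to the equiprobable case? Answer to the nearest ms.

35 ms

The RT saving is b·ΔH. Equiprobable H₀ = log₂(8) = 3.0000 bits; with the given probabilities H = 2.8335 bits.
b·(H₀ − H) = 210 × (3.0000 − 2.8335) = 34.96 ms.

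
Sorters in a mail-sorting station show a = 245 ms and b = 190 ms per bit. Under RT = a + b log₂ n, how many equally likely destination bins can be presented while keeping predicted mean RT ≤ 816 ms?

8

190·log₂ n ≤ 816 − 245 = 571, giving log₂ n ≤ 3.0053 and n ≤ 8.029. The largest whole number is 8.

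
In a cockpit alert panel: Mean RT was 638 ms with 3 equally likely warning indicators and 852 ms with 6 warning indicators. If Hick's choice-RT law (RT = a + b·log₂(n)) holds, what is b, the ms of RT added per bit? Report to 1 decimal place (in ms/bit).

214.0 ms/bit

Slope: b = (852 − 638) / (log₂ 6 − log₂ 3) = 214/1.0000 = 214.000 ms/bit.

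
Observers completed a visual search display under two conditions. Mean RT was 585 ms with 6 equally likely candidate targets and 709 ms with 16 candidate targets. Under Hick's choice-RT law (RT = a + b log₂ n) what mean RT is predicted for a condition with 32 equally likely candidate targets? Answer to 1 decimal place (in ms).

796.6 ms

RT is linear in log₂ n, so two points fix the line:
  b = (709 − 585) / (log₂ 16 − log₂ 6) = 124 / (4 − 2.5850) = 87.630 ms/bit
  a = 585 − 87.630 × 2.5850 = 358.479 ms
Then RT(32) = 358.479 + 87.630 × log₂ 32 = 358.479 + 87.630 × 5 ≈ 796.630 ms.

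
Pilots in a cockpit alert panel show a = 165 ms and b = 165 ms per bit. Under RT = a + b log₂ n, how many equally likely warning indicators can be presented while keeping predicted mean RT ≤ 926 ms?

Set 165 + 165·log₂ n ≤ 926 → log₂ n ≤ (926 − 165)/165 = 4.6121.
So n ≤ 2^4.6121 = 24.456; the largest integer n is 24.

24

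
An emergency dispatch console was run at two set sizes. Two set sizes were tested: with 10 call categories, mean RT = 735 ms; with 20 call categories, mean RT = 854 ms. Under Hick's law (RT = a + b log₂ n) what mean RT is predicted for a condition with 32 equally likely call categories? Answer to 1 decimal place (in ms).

RT is linear in log₂ n, so two points fix the line:
  b = (854 − 735) / (log₂ 20 − log₂ 10) = 119 / (4.3219 − 3.3219) = 119.000 ms/bit
  a = 735 − 119.000 × 3.3219 = 339.691 ms
Then RT(32) = 339.691 + 119.000 × log₂ 32 = 339.691 + 119.000 × 5 ≈ 934.691 ms.

934.7 ms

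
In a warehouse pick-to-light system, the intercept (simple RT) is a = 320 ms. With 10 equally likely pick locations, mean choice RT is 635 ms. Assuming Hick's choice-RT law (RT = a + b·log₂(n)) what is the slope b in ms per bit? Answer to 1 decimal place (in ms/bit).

b = (635 − 320) / log₂(10) = 315 / 3.3219 = 94.824 ms/bit.

94.8 ms/bit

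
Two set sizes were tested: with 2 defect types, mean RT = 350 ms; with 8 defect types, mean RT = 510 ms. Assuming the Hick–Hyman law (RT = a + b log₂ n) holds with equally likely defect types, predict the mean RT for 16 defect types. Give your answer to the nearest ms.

590 ms

With log₂ n on the abscissa the relation is linear; from the two conditions:
  b = (510 − 350) / (log₂ 8 − log₂ 2) = 160 / (3 − 1) = 80 ms/bit
  a = 350 − 80 × 1 = 270 ms
Then RT(16) = 270 + 80 × log₂ 16 = 270 + 80 × 4 ≈ 590.000 ms.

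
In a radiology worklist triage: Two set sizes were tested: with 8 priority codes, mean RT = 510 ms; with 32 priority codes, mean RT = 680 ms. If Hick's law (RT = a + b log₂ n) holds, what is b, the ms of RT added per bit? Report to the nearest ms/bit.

b = (RT₂ − RT₁)/(log₂ n₂ − log₂ n₁) = (680 − 510)/(5 − 3) = 85 ms/bit.

85 ms/bit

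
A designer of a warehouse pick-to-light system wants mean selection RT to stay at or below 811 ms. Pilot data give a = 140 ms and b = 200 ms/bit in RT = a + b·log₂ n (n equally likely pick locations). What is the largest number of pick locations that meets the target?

10

Set 140 + 200·log₂ n ≤ 811 → log₂ n ≤ (811 − 140)/200 = 3.3550.
So n ≤ 2^3.3550 = 10.232; the largest integer n is 10.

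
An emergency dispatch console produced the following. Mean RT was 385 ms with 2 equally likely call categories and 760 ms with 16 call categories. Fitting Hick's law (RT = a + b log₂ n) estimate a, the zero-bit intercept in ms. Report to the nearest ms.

260 ms

Slope: b = (760 − 385) / (log₂ 16 − log₂ 2) = 375/3.0000 = 125 ms/bit.
a = RT₁ − b·log₂ n₁ = 385 − 125 × 1 = 260.000 ms.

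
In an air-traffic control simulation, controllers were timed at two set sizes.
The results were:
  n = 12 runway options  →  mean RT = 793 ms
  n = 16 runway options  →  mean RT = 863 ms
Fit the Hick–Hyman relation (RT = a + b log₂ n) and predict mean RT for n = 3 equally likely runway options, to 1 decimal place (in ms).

RT is linear in log₂ n, so two points fix the line:
  b = (863 − 793) / (log₂ 16 − log₂ 12) = 70 / (4 − 3.5850) = 168.659 ms/bit
  a = 793 − 168.659 × 3.5850 = 188.362 ms
Then RT(3) = 188.362 + 168.659 × log₂ 3 = 188.362 + 168.659 × 1.5850 ≈ 455.681 ms.

455.7 ms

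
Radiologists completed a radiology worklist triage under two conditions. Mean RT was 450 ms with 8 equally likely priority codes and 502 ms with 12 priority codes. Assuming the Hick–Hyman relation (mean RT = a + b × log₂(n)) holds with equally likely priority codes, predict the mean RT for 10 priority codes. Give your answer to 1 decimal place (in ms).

478.6 ms

With log₂ n on the abscissa the relation is linear; from the two conditions:
  b = (502 − 450) / (log₂ 12 − log₂ 8) = 52 / (3.5850 − 3) = 88.895 ms/bit
  a = 450 − 88.895 × 3 = 183.316 ms
Then RT(10) = 183.316 + 88.895 × log₂ 10 = 183.316 + 88.895 × 3.3219 ≈ 478.618 ms.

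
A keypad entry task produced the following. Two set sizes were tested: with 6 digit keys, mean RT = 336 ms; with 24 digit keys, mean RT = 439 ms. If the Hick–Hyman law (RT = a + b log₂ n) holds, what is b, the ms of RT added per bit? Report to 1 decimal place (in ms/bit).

51.5 ms/bit

The slope on a log₂ axis is (439 − 336) / (4.5850 − 2.5850) = 51.500 ms/bit.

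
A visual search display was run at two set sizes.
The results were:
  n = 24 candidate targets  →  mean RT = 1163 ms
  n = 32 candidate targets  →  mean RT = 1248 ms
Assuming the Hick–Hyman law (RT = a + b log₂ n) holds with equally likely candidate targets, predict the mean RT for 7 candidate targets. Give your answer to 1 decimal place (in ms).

798.9 ms

With log₂ n on the abscissa the relation is linear; from the two conditions:
  b = (1248 − 1163) / (log₂ 32 − log₂ 24) = 85 / (5 − 4.5850) = 204.801 ms/bit
  a = 1163 − 204.801 × 4.5850 = 223.996 ms
Then RT(7) = 223.996 + 204.801 × log₂ 7 = 223.996 + 204.801 × 2.8074 ≈ 798.945 ms.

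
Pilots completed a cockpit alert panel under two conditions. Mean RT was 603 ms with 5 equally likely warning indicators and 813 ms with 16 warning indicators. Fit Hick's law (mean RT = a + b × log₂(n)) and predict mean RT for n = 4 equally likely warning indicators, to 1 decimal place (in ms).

RT is linear in log₂ n, so two points fix the line:
  b = (813 − 603) / (log₂ 16 − log₂ 5) = 210 / (4 − 2.3219) = 125.144 ms/bit
  a = 603 − 125.144 × 2.3219 = 312.426 ms
Then RT(4) = 312.426 + 125.144 × log₂ 4 = 312.426 + 125.144 × 2 ≈ 562.713 ms.

562.7 ms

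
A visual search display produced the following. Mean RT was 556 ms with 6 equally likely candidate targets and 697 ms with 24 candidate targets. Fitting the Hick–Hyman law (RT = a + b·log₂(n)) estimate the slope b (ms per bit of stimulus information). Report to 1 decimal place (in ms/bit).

b = (RT₂ − RT₁)/(log₂ n₂ − log₂ n₁) = (697 − 556)/(4.5850 − 2.5850) = 70.500 ms/bit.

70.5 ms/bit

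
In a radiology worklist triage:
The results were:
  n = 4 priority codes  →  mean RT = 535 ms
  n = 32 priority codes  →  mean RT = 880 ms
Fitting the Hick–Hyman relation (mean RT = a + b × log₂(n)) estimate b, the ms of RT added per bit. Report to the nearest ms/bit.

The slope on a log₂ axis is (880 − 535) / (5 − 2) = 115 ms/bit.

115 ms/bit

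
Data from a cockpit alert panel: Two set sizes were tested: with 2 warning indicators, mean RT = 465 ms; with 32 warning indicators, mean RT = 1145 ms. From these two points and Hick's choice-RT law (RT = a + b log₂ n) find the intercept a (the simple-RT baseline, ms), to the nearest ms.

295 ms

The slope on a log₂ axis is (1145 − 465) / (5 − 1) = 170 ms/bit.
a = RT₁ − b·log₂ n₁ = 465 − 170 × 1 = 295.000 ms.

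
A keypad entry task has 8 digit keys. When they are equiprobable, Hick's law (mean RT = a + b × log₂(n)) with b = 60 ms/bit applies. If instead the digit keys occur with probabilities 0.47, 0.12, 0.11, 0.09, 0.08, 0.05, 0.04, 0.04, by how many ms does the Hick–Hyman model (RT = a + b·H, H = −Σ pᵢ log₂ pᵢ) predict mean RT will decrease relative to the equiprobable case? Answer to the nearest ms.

Equiprobable entropy H₀ = log₂ 8 = 3.0000 bits.
Skewed entropy H = −Σ pᵢ log₂ pᵢ = 2.4211 bits.
ΔRT = b·(H₀ − H) = 60 × 0.5789 = 34.74 ms.

35 ms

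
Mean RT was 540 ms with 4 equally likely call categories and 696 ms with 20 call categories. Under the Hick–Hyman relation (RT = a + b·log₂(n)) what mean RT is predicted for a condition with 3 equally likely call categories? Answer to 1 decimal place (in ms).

512.1 ms

Fit slope and intercept:
  b = (696 − 540) / (log₂ 20 − log₂ 4) = 156 / (4.3219 − 2) = 67.186 ms/bit
  a = 540 − 67.186 × 2 = 405.629 ms
Then RT(3) = 405.629 + 67.186 × log₂ 3 = 405.629 + 67.186 × 1.5850 ≈ 512.115 ms.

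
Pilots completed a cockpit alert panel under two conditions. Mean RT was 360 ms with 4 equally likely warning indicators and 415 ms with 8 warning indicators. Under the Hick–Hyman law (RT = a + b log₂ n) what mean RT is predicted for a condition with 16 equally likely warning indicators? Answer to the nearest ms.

470 ms

RT is linear in log₂ n, so two points fix the line:
  b = (415 − 360) / (log₂ 8 − log₂ 4) = 55 / (3 − 2) = 55 ms/bit
  a = 360 − 55 × 2 = 250 ms
Then RT(16) = 250 + 55 × log₂ 16 = 250 + 55 × 4 ≈ 470.000 ms.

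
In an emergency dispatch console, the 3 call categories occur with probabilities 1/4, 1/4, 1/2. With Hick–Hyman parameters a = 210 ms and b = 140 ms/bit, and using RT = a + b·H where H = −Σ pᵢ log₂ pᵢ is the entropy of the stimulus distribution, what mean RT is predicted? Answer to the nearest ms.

420 ms

Each term −pᵢ log₂ pᵢ: 0.25·2 + 0.25·2 + 0.5·1; summed, H = 1.500 bits.
Mean RT = a + bH = 210 + 140·1.500 = 420.00 ms.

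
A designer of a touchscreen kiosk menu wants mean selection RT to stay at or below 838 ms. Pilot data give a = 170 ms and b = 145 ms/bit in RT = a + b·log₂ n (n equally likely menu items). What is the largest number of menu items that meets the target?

24

Set 170 + 145·log₂ n ≤ 838 → log₂ n ≤ (838 − 170)/145 = 4.6069.
So n ≤ 2^4.6069 = 24.368; the largest integer n is 24.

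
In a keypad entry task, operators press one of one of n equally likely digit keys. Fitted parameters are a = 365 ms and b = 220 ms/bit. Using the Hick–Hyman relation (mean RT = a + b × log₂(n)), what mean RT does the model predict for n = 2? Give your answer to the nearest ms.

log₂(2) = 1 bits, so RT = 365 + 220 × 1 ≈ 585.000 ms.

585 ms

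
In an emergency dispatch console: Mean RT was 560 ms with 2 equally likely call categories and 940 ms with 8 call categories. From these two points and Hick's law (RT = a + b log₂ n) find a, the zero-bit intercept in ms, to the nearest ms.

b = (RT₂ − RT₁)/(log₂ n₂ − log₂ n₁) = (940 − 560)/(3 − 1) = 190 ms/bit.
a = RT₁ − b·log₂ n₁ = 560 − 190 × 1 = 370.000 ms.

370 ms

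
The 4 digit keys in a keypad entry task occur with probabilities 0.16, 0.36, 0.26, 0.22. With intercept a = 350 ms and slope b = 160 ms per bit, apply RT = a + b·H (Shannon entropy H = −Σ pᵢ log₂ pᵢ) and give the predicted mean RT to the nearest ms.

660 ms

H = 0.16·log₂(1/0.16) + 0.36·log₂(1/0.36) + 0.26·log₂(1/0.26) + 0.22·log₂(1/0.22) = 1.9395 bits.
RT = 350 + 160 × 1.9395 = 660.32 ms.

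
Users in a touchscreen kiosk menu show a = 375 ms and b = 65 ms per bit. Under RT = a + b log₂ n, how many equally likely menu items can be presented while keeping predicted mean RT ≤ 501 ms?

65·log₂ n ≤ 501 − 375 = 126, giving log₂ n ≤ 1.9385 and n ≤ 3.833. The largest whole number is 3.

3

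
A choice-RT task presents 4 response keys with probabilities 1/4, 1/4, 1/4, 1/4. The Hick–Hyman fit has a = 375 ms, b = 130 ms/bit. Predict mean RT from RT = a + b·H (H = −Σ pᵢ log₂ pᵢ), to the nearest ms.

635 ms

Each term −pᵢ log₂ pᵢ: 0.25·2 + 0.25·2 + 0.25·2 + 0.25·2; summed, H = 2.000 bits.
Mean RT = a + bH = 375 + 130·2.000 = 635.00 ms.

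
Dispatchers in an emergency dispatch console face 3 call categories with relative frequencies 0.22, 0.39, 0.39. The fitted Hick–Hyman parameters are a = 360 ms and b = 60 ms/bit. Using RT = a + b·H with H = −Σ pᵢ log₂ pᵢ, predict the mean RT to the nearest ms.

Entropy contributions −pᵢ log₂ pᵢ: 0.4806, 0.5298, 0.5298; sum H = 1.5402 bits.
RT = a + bH = 360 + 60·1.5402 = 452.41 ms.

452 ms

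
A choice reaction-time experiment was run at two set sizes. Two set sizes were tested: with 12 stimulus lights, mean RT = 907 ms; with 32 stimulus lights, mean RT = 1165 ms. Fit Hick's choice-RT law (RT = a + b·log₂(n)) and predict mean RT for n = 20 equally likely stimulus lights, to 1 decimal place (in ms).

1041.4 ms

Fit slope and intercept:
  b = (1165 − 907) / (log₂ 32 − log₂ 12) = 258 / (5 − 3.5850) = 182.327 ms/bit
  a = 907 − 182.327 × 3.5850 = 253.363 ms
Then RT(20) = 253.363 + 182.327 × log₂ 20 = 253.363 + 182.327 × 4.3219 ≈ 1041.369 ms.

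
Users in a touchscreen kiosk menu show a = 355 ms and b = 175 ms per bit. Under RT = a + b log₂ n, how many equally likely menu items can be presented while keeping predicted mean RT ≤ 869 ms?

7

Information budget: (869 − 355)/175 = 2.9371 bits, so n ≤ 2^2.9371 = 7.659 → at most 7.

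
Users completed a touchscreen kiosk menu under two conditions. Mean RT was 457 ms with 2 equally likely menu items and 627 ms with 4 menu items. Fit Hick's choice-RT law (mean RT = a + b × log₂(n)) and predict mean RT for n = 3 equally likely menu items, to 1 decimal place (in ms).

556.4 ms

Solve the two-equation system in a and b:
  b = (627 − 457) / (log₂ 4 − log₂ 2) = 170 / (2 − 1) = 170.000 ms/bit
  a = 457 − 170.000 × 1 = 287.000 ms
Then RT(3) = 287.000 + 170.000 × log₂ 3 = 287.000 + 170.000 × 1.5850 ≈ 556.444 ms.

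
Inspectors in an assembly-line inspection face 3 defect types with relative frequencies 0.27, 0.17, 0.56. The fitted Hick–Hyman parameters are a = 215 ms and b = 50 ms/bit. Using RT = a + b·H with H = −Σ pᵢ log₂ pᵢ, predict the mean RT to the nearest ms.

Entropy contributions −pᵢ log₂ pᵢ: 0.5100, 0.4346, 0.4684; sum H = 1.4130 bits.
RT = a + bH = 215 + 50·1.4130 = 285.65 ms.

286 ms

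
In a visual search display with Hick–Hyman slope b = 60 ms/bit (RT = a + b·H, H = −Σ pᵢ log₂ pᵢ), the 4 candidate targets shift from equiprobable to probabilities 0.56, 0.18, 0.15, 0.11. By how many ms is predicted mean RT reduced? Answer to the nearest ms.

20 ms

The RT saving is b·ΔH. Equiprobable H₀ = log₂(4) = 2.0000 bits; with the given probabilities H = 1.6746 bits.
b·(H₀ − H) = 60 × (2.0000 − 1.6746) = 19.53 ms.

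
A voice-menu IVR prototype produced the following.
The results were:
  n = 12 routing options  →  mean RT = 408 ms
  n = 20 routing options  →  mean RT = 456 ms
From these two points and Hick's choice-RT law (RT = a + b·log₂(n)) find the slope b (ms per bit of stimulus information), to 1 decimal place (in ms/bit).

65.1 ms/bit

Slope: b = (456 − 408) / (log₂ 20 − log₂ 12) = 48/0.7370 = 65.132 ms/bit.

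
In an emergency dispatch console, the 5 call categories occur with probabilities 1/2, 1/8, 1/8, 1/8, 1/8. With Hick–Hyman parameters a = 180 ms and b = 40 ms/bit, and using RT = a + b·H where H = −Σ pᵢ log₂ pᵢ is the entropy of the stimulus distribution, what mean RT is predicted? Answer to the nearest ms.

H = −Σ pᵢ log₂ pᵢ = 0.5·1 + 0.125·3 + 0.125·3 + 0.125·3 + 0.125·3 = 2.000 bits.
RT = 180 + 40 × 2.000 = 260.00 ms.

260 ms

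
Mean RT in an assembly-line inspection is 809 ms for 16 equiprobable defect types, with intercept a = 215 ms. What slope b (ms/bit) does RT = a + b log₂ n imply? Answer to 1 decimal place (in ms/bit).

log₂(16) = 4 bits.
b = (RT − a)/log₂ n = (809 − 215) / 4 = 148.500 ms/bit.

148.5 ms/bit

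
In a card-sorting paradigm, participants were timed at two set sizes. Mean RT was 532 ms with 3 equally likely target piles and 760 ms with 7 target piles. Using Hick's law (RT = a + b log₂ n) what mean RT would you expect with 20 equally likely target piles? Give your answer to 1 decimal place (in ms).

1042.5 ms

RT is linear in log₂ n, so two points fix the line:
  b = (760 − 532) / (log₂ 7 − log₂ 3) = 228 / (2.8074 − 1.5850) = 186.519 ms/bit
  a = 532 − 186.519 × 1.5850 = 236.374 ms
Then RT(20) = 236.374 + 186.519 × log₂ 20 = 236.374 + 186.519 × 4.3219 ≈ 1042.497 ms.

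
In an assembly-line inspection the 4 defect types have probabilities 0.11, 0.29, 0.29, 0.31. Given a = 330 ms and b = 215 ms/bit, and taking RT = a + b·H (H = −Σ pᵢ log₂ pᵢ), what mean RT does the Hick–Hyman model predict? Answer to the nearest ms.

741 ms

H = 0.11·log₂(1/0.11) + 0.29·log₂(1/0.29) + 0.29·log₂(1/0.29) + 0.31·log₂(1/0.31) = 1.9099 bits.
RT = 330 + 215 × 1.9099 = 740.63 ms.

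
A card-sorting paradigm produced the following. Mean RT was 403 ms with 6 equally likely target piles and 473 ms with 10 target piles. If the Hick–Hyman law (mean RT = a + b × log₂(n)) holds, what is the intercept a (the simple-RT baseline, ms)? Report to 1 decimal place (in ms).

157.5 ms

b = (RT₂ − RT₁)/(log₂ n₂ − log₂ n₁) = (473 − 403)/(3.3219 − 2.5850) = 94.984 ms/bit.
Intercept: a = 403 − 94.984·log₂(6) = 157.470 ms.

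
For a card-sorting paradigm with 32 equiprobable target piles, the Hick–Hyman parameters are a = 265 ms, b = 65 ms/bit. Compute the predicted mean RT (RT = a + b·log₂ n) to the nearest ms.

590 ms

log₂(32) = 5 bits, so RT = 265 + 65 × 5 ≈ 590.000 ms.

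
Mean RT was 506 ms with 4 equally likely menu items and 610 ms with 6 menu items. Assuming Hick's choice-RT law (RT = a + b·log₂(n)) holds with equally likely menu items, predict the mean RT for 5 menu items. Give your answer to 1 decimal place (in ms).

Solve the two-equation system in a and b:
  b = (610 − 506) / (log₂ 6 − log₂ 4) = 104 / (2.5850 − 2) = 177.789 ms/bit
  a = 506 − 177.789 × 2 = 150.422 ms
Then RT(5) = 150.422 + 177.789 × log₂ 5 = 150.422 + 177.789 × 2.3219 ≈ 563.235 ms.

563.2 ms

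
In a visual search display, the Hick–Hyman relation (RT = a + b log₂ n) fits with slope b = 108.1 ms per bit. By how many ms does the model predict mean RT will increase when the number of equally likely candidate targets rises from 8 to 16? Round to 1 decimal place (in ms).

The intercept a cancels: ΔRT = b·(log₂ n₂ − log₂ n₁) = b·log₂(n₂/n₁).
log₂(16) − log₂(8) = log₂(16/8) = log₂(2) = 1.
ΔRT = 108.1 × 1.0000 = 108.100 ms.

108.1 ms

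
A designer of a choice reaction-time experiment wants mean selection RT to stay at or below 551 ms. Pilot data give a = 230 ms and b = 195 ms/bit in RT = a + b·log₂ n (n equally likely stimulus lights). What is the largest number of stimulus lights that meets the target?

195·log₂ n ≤ 551 − 230 = 321, giving log₂ n ≤ 1.6462 and n ≤ 3.130. The largest whole number is 3.

3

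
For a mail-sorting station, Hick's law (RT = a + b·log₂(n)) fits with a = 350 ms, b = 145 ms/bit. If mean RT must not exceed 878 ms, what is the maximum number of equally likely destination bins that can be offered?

Information budget: (878 − 350)/145 = 3.6414 bits, so n ≤ 2^3.6414 = 12.479 → at most 12.

12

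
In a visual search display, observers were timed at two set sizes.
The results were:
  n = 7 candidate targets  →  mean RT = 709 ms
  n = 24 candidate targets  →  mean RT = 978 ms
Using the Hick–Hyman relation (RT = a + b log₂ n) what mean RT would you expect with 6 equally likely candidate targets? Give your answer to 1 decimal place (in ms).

675.3 ms

RT is linear in log₂ n, so two points fix the line:
  b = (978 − 709) / (log₂ 24 − log₂ 7) = 269 / (4.5850 − 2.8074) = 151.327 ms/bit
  a = 709 − 151.327 × 2.8074 = 284.171 ms
Then RT(6) = 284.171 + 151.327 × log₂ 6 = 284.171 + 151.327 × 2.5850 ≈ 675.346 ms.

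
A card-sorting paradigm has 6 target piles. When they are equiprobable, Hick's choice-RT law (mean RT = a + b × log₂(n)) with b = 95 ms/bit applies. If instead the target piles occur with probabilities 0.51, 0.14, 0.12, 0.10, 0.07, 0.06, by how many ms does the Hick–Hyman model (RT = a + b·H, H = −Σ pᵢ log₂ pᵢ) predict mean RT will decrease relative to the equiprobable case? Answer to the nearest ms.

Equiprobable entropy H₀ = log₂ 6 = 2.5850 bits.
Skewed entropy H = −Σ pᵢ log₂ pᵢ = 2.1039 bits.
ΔRT = b·(H₀ − H) = 95 × 0.4811 = 45.70 ms.

46 ms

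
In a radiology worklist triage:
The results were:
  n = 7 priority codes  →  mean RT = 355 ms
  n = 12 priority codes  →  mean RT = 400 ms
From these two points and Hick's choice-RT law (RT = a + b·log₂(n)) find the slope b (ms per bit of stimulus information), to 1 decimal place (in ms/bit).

57.9 ms/bit

b = (RT₂ − RT₁)/(log₂ n₂ − log₂ n₁) = (400 − 355)/(3.5850 − 2.8074) = 57.870 ms/bit.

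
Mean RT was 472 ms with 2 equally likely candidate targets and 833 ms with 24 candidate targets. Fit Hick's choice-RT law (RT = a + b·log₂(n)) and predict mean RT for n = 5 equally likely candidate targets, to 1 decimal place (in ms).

605.1 ms

RT is linear in log₂ n, so two points fix the line:
  b = (833 − 472) / (log₂ 24 − log₂ 2) = 361 / (4.5850 − 1) = 100.698 ms/bit
  a = 472 − 100.698 × 1 = 371.302 ms
Then RT(5) = 371.302 + 100.698 × log₂ 5 = 371.302 + 100.698 × 2.3219 ≈ 605.116 ms.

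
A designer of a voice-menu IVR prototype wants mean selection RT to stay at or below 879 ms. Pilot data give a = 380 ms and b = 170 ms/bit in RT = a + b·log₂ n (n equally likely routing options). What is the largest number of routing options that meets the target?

7

Information budget: (879 − 380)/170 = 2.9353 bits, so n ≤ 2^2.9353 = 7.649 → at most 7.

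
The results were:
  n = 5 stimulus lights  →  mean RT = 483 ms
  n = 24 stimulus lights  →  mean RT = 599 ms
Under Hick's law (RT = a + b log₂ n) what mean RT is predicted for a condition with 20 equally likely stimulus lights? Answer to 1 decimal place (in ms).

Fit slope and intercept:
  b = (599 − 483) / (log₂ 24 − log₂ 5) = 116 / (4.5850 − 2.3219) = 51.259 ms/bit
  a = 483 − 51.259 × 2.3219 = 363.981 ms
Then RT(20) = 363.981 + 51.259 × log₂ 20 = 363.981 + 51.259 × 4.3219 ≈ 585.517 ms.

585.5 ms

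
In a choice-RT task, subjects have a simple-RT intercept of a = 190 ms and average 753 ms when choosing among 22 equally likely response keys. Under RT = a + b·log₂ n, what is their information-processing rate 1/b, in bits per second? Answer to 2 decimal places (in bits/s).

7.92 bits/s

Choice component = 753 − 190 = 563 ms over log₂(22) = 4.4594 bits.
b = 563 / 4.4594 = 126.249 ms/bit, so 1/b = 7.921 bits/s.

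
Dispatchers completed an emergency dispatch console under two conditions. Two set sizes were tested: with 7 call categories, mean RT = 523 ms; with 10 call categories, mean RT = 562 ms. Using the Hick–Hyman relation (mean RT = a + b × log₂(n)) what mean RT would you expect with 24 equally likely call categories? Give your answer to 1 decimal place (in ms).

657.7 ms

Solve the two-equation system in a and b:
  b = (562 − 523) / (log₂ 10 − log₂ 7) = 39 / (3.3219 − 2.8074) = 75.791 ms/bit
  a = 523 − 75.791 × 2.8074 = 310.228 ms
Then RT(24) = 310.228 + 75.791 × log₂ 24 = 310.228 + 75.791 × 4.5850 ≈ 657.727 ms.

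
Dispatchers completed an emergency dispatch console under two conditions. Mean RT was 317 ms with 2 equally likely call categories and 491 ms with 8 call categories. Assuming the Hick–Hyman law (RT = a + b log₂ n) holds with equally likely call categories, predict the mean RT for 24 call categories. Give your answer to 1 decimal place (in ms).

628.9 ms

Fit slope and intercept:
  b = (491 − 317) / (log₂ 8 − log₂ 2) = 174 / (3 − 1) = 87.000 ms/bit
  a = 317 − 87.000 × 1 = 230.000 ms
Then RT(24) = 230.000 + 87.000 × log₂ 24 = 230.000 + 87.000 × 4.5850 ≈ 628.892 ms.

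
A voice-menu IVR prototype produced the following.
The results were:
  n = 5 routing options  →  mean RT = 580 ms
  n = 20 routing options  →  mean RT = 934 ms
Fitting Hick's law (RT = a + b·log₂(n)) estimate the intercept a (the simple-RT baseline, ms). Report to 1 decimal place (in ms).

Slope: b = (934 − 580) / (log₂ 20 − log₂ 5) = 354/2.0000 = 177.000 ms/bit.
Intercept: a = 580 − 177.000·log₂(5) = 169.019 ms.

169.0 ms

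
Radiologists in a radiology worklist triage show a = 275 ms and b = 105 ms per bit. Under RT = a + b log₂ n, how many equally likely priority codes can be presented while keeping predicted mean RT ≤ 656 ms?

12

Set 275 + 105·log₂ n ≤ 656 → log₂ n ≤ (656 − 275)/105 = 3.6286.
So n ≤ 2^3.6286 = 12.368; the largest integer n is 12.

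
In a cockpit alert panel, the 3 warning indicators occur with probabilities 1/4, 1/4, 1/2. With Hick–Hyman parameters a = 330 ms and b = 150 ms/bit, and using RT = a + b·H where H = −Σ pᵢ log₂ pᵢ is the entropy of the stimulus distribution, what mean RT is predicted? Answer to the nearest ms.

H = −Σ pᵢ log₂ pᵢ = 0.25·2 + 0.25·2 + 0.5·1 = 1.500 bits.
RT = 330 + 150 × 1.500 = 555.00 ms.

555 ms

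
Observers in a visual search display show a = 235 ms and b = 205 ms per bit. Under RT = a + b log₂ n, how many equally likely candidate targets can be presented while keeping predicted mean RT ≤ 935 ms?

10

Information budget: (935 − 235)/205 = 3.4146 bits, so n ≤ 2^3.4146 = 10.664 → at most 10.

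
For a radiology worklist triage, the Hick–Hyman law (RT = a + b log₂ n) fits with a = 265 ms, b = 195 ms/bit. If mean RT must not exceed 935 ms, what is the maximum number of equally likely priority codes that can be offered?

10

Information budget: (935 − 265)/195 = 3.4359 bits, so n ≤ 2^3.4359 = 10.822 → at most 10.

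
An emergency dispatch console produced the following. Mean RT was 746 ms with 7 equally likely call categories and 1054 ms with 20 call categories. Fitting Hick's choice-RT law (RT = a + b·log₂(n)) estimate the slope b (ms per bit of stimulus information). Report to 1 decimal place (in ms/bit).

203.4 ms/bit

Slope: b = (1054 − 746) / (log₂ 20 − log₂ 7) = 308/1.5146 = 203.358 ms/bit.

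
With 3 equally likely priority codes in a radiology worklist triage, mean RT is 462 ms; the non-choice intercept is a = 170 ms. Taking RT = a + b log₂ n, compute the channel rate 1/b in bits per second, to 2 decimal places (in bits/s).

5.43 bits/s

b = (462 − 170)/log₂ 3 = 292/1.5850 = 184.231 ms per bit = 0.18423 s/bit; the reciprocal is 5.428 bits/s.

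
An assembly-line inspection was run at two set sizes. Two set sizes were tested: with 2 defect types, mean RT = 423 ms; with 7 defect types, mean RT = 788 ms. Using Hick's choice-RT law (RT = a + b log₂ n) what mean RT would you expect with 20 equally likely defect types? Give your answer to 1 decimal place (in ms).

1093.9 ms

RT is linear in log₂ n, so two points fix the line:
  b = (788 − 423) / (log₂ 7 − log₂ 2) = 365 / (2.8074 − 1) = 201.953 ms/bit
  a = 423 − 201.953 × 1 = 221.047 ms
Then RT(20) = 221.047 + 201.953 × log₂ 20 = 221.047 + 201.953 × 4.3219 ≈ 1093.872 ms.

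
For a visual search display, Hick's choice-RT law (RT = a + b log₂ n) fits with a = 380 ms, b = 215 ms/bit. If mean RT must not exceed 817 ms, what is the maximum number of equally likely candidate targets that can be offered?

Set 380 + 215·log₂ n ≤ 817 → log₂ n ≤ (817 − 380)/215 = 2.0326.
So n ≤ 2^2.0326 = 4.091; the largest integer n is 4.

4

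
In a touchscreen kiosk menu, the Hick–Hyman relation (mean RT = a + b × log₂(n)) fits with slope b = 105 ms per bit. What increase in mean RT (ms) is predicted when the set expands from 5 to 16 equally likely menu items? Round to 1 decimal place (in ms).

The intercept a cancels: ΔRT = b·(log₂ n₂ − log₂ n₁) = b·log₂(n₂/n₁).
log₂(16) − log₂(5) = 4 − 2.3219 = 1.6781.
ΔRT = 105 × 1.6781 = 176.198 ms.

176.2 ms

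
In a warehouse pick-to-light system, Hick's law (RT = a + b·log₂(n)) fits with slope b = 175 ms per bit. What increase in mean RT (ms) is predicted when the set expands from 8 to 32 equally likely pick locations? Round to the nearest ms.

350 ms

ΔRT = (a + b log₂ n₂) − (a + b log₂ n₁) = b·(log₂ n₂ − log₂ n₁).
log₂(32) − log₂(8) = log₂(32/8) = log₂(4) = 2.
ΔRT = 175 × 2.0000 = 350.000 ms.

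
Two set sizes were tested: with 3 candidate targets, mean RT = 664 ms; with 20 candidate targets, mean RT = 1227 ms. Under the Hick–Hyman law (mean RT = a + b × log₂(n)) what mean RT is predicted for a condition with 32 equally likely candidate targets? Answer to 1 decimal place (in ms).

1366.5 ms

With log₂ n on the abscissa the relation is linear; from the two conditions:
  b = (1227 − 664) / (log₂ 20 − log₂ 3) = 563 / (4.3219 − 1.5850) = 205.702 ms/bit
  a = 664 − 205.702 × 1.5850 = 337.970 ms
Then RT(32) = 337.970 + 205.702 × log₂ 32 = 337.970 + 205.702 × 5 ≈ 1366.481 ms.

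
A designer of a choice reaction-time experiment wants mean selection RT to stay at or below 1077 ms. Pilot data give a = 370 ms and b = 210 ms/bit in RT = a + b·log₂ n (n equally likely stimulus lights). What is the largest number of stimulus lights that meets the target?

10

Set 370 + 210·log₂ n ≤ 1077 → log₂ n ≤ (1077 − 370)/210 = 3.3667.
So n ≤ 2^3.3667 = 10.315; the largest integer n is 10.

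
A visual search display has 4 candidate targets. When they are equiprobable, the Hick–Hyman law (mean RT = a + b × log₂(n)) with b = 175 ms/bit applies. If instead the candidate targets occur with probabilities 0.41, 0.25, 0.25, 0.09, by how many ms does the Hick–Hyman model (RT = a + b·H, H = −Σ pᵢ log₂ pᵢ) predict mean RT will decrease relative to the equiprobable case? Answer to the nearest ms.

28 ms

Equiprobable entropy H₀ = log₂ 4 = 2.0000 bits.
Skewed entropy H = −Σ pᵢ log₂ pᵢ = 1.8400 bits.
ΔRT = b·(H₀ − H) = 175 × 0.1600 = 27.99 ms.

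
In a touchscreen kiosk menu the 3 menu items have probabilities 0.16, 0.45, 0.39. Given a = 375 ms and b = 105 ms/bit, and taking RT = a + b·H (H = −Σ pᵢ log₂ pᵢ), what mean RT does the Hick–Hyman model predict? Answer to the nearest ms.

Entropy contributions −pᵢ log₂ pᵢ: 0.4230, 0.5184, 0.5298; sum H = 1.4712 bits.
RT = a + bH = 375 + 105·1.4712 = 529.48 ms.

529 ms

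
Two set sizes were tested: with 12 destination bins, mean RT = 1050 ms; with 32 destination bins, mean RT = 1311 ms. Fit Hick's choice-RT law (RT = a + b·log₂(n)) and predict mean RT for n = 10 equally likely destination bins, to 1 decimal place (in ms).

1001.5 ms

Fit slope and intercept:
  b = (1311 − 1050) / (log₂ 32 − log₂ 12) = 261 / (5 − 3.5850) = 184.447 ms/bit
  a = 1050 − 184.447 × 3.5850 = 388.763 ms
Then RT(10) = 388.763 + 184.447 × log₂ 10 = 388.763 + 184.447 × 3.3219 ≈ 1001.484 ms.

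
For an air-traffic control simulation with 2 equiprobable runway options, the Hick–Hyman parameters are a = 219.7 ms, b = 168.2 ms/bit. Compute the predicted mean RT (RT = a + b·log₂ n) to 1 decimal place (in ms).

387.9 ms

log₂(2) = 1 bits, so RT = 219.7 + 168.2 × 1 ≈ 387.900 ms.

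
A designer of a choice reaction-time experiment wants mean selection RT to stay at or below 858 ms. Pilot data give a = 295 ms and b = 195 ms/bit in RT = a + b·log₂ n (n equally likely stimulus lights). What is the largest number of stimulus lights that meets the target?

Information budget: (858 − 295)/195 = 2.8872 bits, so n ≤ 2^2.8872 = 7.398 → at most 7.

7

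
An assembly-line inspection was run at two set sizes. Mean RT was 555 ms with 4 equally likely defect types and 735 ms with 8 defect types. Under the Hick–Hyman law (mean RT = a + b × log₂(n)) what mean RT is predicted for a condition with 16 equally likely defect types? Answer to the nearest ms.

915 ms

Fit slope and intercept:
  b = (735 − 555) / (log₂ 8 − log₂ 4) = 180 / (3 − 2) = 180 ms/bit
  a = 555 − 180 × 2 = 195 ms
Then RT(16) = 195 + 180 × log₂ 16 = 195 + 180 × 4 ≈ 915.000 ms.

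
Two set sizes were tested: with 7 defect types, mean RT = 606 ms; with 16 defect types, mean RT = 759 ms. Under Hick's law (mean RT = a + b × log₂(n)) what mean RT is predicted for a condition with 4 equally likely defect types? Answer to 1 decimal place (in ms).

With log₂ n on the abscissa the relation is linear; from the two conditions:
  b = (759 − 606) / (log₂ 16 − log₂ 7) = 153 / (4 − 2.8074) = 128.286 ms/bit
  a = 606 − 128.286 × 2.8074 = 245.855 ms
Then RT(4) = 245.855 + 128.286 × log₂ 4 = 245.855 + 128.286 × 2 ≈ 502.427 ms.

502.4 ms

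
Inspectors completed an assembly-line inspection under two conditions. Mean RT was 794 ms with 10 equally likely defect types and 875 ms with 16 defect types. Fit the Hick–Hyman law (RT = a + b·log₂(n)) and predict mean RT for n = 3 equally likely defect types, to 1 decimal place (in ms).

586.5 ms

With log₂ n on the abscissa the relation is linear; from the two conditions:
  b = (875 − 794) / (log₂ 16 − log₂ 10) = 81 / (4 − 3.3219) = 119.456 ms/bit
  a = 794 − 119.456 × 3.3219 = 397.175 ms
Then RT(3) = 397.175 + 119.456 × log₂ 3 = 397.175 + 119.456 × 1.5850 ≈ 586.508 ms.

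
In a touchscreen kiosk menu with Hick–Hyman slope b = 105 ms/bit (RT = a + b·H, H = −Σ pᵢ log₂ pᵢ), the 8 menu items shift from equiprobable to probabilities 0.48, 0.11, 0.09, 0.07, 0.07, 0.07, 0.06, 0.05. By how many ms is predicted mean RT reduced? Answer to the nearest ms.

59 ms

The RT saving is b·ΔH. Equiprobable H₀ = log₂(8) = 3.0000 bits; with the given probabilities H = 2.4365 bits.
b·(H₀ − H) = 105 × (3.0000 − 2.4365) = 59.17 ms.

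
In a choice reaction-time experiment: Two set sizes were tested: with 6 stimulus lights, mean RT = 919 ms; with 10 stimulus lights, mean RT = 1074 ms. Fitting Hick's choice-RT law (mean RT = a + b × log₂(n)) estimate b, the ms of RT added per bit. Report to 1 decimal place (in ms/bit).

The slope on a log₂ axis is (1074 − 919) / (3.3219 − 2.5850) = 210.322 ms/bit.

210.3 ms/bit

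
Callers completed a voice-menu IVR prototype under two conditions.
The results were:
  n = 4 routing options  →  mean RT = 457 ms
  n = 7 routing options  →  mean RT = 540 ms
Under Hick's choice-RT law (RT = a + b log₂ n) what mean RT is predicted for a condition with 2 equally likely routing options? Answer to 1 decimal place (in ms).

354.2 ms

Fit slope and intercept:
  b = (540 − 457) / (log₂ 7 − log₂ 4) = 83 / (2.8074 − 2) = 102.805 ms/bit
  a = 457 − 102.805 × 2 = 251.390 ms
Then RT(2) = 251.390 + 102.805 × log₂ 2 = 251.390 + 102.805 × 1 ≈ 354.195 ms.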